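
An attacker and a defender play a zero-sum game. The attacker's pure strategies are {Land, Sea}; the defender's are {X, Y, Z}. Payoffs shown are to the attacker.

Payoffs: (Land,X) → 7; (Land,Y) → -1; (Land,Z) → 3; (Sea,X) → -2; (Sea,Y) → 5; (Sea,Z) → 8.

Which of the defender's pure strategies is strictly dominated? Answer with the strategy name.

Z

Y holds the attacker's payoff strictly below Z in every row: -1 < 3, 5 < 8.
So Z is strictly dominated for the defender.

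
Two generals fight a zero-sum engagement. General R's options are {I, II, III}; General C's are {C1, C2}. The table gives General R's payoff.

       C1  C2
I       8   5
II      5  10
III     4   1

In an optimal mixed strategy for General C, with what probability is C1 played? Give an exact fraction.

Row minima: I → 5, II → 5, III → 1; maximin = 5.
Column maxima: C1 → 8, C2 → 10; minimax = 8.
5 ≠ 8, so there is no saddle point; optimal play is mixed.
III is strictly dominated by I, so General R never plays it.
On the remaining 2×2 (I, II vs C1, C2):
Let General R play I with probability p. Expected payoff against C1: 8p + 5(1−p) = 3p + 5; against C2: 5p + 10(1−p) = −5p + 10.
Setting these equal: 3p + 5 = −5p + 10 ⇒ 8p = 5 ⇒ p = 5/8, and the value is (3)·(5/8) + 5 = 55/8.
For General C: with q = P(C1), equating I's and II's payoffs gives 3q + 5 = −5q + 10 ⇒ q = 5/8.

5/8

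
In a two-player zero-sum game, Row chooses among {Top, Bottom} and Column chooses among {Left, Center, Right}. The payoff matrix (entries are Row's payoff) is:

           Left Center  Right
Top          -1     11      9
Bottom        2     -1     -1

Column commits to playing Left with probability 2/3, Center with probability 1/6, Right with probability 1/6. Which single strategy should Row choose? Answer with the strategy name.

Top

Expected payoff of Top: (2/3)·(-1) + (1/6)·11 + (1/6)·9 = 8/3.
Expected payoff of Bottom: (2/3)·2 + (1/6)·(-1) + (1/6)·(-1) = 1.
The largest is 8/3, so Row's best response is Top.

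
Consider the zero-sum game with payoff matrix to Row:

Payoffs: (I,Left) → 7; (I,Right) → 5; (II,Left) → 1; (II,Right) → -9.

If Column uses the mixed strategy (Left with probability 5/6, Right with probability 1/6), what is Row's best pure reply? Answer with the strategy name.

Expected payoff of I: (5/6)·7 + (1/6)·5 = 20/3.
Expected payoff of II: (5/6)·1 + (1/6)·(-9) = -2/3.
The largest is 20/3, so Row's best response is I.

I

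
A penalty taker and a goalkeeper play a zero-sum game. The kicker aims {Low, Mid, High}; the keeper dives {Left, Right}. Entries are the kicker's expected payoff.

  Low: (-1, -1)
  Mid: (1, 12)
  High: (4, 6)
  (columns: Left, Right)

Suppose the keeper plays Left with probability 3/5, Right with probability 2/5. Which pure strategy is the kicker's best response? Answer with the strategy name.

Expected payoff of Low: (3/5)·(-1) + (2/5)·(-1) = -1.
Expected payoff of Mid: (3/5)·1 + (2/5)·12 = 27/5.
Expected payoff of High: (3/5)·4 + (2/5)·6 = 24/5.
The largest is 27/5, so the kicker's best response is Mid.

Mid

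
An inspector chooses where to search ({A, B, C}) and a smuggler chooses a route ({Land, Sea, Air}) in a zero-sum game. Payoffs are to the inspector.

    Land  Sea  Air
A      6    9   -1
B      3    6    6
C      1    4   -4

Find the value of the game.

Row minima: A → -1, B → 3, C → -4; maximin = 3.
Column maxima: Land → 6, Sea → 9, Air → 6; minimax = 6.
3 ≠ 6, so there is no saddle point; optimal play is mixed.
C is strictly dominated by A, so the inspector never plays it.
Sea is strictly dominated by Land (it gives the inspector strictly more in every row), so the smuggler never plays it.
On the remaining 2×2 (A, B vs Land, Air):
Let the inspector play A with probability p. Expected payoff against Land: 6p + 3(1−p) = 3p + 3; against Air: (-1)p + 6(1−p) = −7p + 6.
Setting these equal: 3p + 3 = −7p + 6 ⇒ 10p = 3 ⇒ p = 3/10, and the value is (3)·(3/10) + 3 = 39/10.
For the smuggler: with q = P(Land), equating A's and B's payoffs gives 7q − 1 = −3q + 6 ⇒ q = 7/10.

39/10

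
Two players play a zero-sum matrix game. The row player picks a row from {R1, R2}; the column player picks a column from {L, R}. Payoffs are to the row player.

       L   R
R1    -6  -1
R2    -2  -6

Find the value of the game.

-34/9

Row minima: R1 → -6, R2 → -6; maximin = -6.
Column maxima: L → -2, R → -1; minimax = -2.
-6 ≠ -2, so there is no saddle point; optimal play is mixed.
Let the row player play R1 with probability p. Expected payoff against L: (-6)p + (-2)(1−p) = −4p − 2; against R: (-1)p + (-6)(1−p) = 5p − 6.
Setting these equal: −4p − 2 = 5p − 6 ⇒ −9p = -4 ⇒ p = 4/9, and the value is (-4)·(4/9) − 2 = -34/9.
For the column player: with q = P(L), equating R1's and R2's payoffs gives −5q − 1 = 4q − 6 ⇒ q = 5/9.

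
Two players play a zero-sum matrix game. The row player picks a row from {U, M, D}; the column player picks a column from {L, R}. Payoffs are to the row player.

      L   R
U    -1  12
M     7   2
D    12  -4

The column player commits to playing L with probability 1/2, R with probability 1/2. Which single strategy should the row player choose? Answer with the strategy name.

Expected payoff of U: (1/2)·(-1) + (1/2)·12 = 11/2.
Expected payoff of M: (1/2)·7 + (1/2)·2 = 9/2.
Expected payoff of D: (1/2)·12 + (1/2)·(-4) = 4.
The largest is 11/2, so the row player's best response is U.

U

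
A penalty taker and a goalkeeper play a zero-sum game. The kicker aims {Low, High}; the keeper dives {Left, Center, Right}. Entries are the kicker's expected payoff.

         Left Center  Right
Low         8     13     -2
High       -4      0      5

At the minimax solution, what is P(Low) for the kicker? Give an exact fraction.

Row minima: Low → -2, High → -4; maximin = -2.
Column maxima: Left → 8, Center → 13, Right → 5; minimax = 5.
-2 ≠ 5, so there is no saddle point; optimal play is mixed.
Center is strictly dominated by Left (it gives the kicker strictly more in every row), so the keeper never plays it.
On the remaining 2×2 (Low, High vs Left, Right):
Let the kicker play Low with probability p. Expected payoff against Left: 8p + (-4)(1−p) = 12p − 4; against Right: (-2)p + 5(1−p) = −7p + 5.
Setting these equal: 12p − 4 = −7p + 5 ⇒ 19p = 9 ⇒ p = 9/19, and the value is (12)·(9/19) − 4 = 32/19.
For the keeper: with q = P(Left), equating Low's and High's payoffs gives 10q − 2 = −9q + 5 ⇒ q = 7/19.

9/19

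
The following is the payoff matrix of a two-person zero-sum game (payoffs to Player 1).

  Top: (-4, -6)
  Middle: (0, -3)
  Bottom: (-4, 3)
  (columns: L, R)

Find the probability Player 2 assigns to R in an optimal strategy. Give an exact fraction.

Row minima: Top → -6, Middle → -3, Bottom → -4; maximin = -3.
Column maxima: L → 0, R → 3; minimax = 0.
-3 ≠ 0, so there is no saddle point; optimal play is mixed.
Top is strictly dominated by Middle, so Player 1 never plays it.
On the remaining 2×2 (Middle, Bottom vs L, R):
Let Player 1 play Middle with probability p. Expected payoff against L: 0p + (-4)(1−p) = 4p − 4; against R: (-3)p + 3(1−p) = −6p + 3.
Setting these equal: 4p − 4 = −6p + 3 ⇒ 10p = 7 ⇒ p = 7/10, and the value is (4)·(7/10) − 4 = -6/5.
For Player 2: with q = P(L), equating Middle's and Bottom's payoffs gives 3q − 3 = −7q + 3 ⇒ q = 3/5.

2/5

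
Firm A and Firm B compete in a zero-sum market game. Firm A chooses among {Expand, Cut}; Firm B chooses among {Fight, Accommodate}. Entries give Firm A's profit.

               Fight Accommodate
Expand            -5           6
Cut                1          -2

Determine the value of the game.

Row minima: Expand → -5, Cut → -2; maximin = -2.
Column maxima: Fight → 1, Accommodate → 6; minimax = 1.
-2 ≠ 1, so there is no saddle point; optimal play is mixed.
Let Firm A play Expand with probability p. Expected payoff against Fight: (-5)p + 1(1−p) = −6p + 1; against Accommodate: 6p + (-2)(1−p) = 8p − 2.
Setting these equal: −6p + 1 = 8p − 2 ⇒ −14p = -3 ⇒ p = 3/14, and the value is (-6)·(3/14) + 1 = -2/7.
For Firm B: with q = P(Fight), equating Expand's and Cut's payoffs gives −11q + 6 = 3q − 2 ⇒ q = 4/7.

-2/7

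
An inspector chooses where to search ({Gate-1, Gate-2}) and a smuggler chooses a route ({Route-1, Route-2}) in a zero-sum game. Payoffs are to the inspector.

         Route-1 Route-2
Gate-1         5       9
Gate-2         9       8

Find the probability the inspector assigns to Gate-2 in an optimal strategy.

Row minima: Gate-1 → 5, Gate-2 → 8; maximin = 8.
Column maxima: Route-1 → 9, Route-2 → 9; minimax = 9.
8 ≠ 9, so there is no saddle point; optimal play is mixed.
Let the inspector play Gate-1 with probability p. Expected payoff against Route-1: 5p + 9(1−p) = −4p + 9; against Route-2: 9p + 8(1−p) = p + 8.
Setting these equal: −4p + 9 = p + 8 ⇒ −5p = -1 ⇒ p = 1/5, and the value is (-4)·(1/5) + 9 = 41/5.
For the smuggler: with q = P(Route-1), equating Gate-1's and Gate-2's payoffs gives −4q + 9 = q + 8 ⇒ q = 1/5.

4/5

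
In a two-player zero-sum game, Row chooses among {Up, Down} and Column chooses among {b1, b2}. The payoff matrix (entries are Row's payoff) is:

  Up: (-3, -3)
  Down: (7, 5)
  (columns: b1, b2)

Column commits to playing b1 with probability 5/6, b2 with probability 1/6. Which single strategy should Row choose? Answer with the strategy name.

Down

Expected payoff of Up: (5/6)·(-3) + (1/6)·(-3) = -3.
Expected payoff of Down: (5/6)·7 + (1/6)·5 = 20/3.
The largest is 20/3, so Row's best response is Down.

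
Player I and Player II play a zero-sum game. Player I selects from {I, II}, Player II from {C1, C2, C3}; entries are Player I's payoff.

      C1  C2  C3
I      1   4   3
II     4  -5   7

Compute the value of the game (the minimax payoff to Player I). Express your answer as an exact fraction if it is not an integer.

Row minima: I → 1, II → -5; maximin = 1.
Column maxima: C1 → 4, C2 → 4, C3 → 7; minimax = 4.
1 ≠ 4, so there is no saddle point; optimal play is mixed.
C3 is strictly dominated by C1 (it gives Player I strictly more in every row), so Player II never plays it.
On the remaining 2×2 (I, II vs C1, C2):
Let Player I play I with probability p. Expected payoff against C1: 1p + 4(1−p) = −3p + 4; against C2: 4p + (-5)(1−p) = 9p − 5.
Setting these equal: −3p + 4 = 9p − 5 ⇒ −12p = -9 ⇒ p = 3/4, and the value is (-3)·(3/4) + 4 = 7/4.
For Player II: with q = P(C1), equating I's and II's payoffs gives −3q + 4 = 9q − 5 ⇒ q = 3/4.

7/4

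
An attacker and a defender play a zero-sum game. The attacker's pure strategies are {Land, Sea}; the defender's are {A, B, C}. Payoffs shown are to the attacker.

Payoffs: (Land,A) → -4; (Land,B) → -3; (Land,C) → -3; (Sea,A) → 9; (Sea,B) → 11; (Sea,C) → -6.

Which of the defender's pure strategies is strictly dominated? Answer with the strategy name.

B

A holds the attacker's payoff strictly below B in every row: -4 < -3, 9 < 11.
So B is strictly dominated for the defender.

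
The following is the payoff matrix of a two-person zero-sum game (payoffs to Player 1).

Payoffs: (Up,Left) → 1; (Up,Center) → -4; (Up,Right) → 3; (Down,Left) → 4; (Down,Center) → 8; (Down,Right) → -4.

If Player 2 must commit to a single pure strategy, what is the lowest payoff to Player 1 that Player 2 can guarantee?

3

Column maxima: Left → 4, Center → 8, Right → 3.
The smallest of these is 3.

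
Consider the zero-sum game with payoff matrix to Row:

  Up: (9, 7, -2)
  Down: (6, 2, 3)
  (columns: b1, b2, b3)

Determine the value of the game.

5/2

Row minima: Up → -2, Down → 2; maximin = 2.
Column maxima: b1 → 9, b2 → 7, b3 → 3; minimax = 3.
2 ≠ 3, so there is no saddle point; optimal play is mixed.
b1 is strictly dominated by b2 (it gives Row strictly more in every row), so Column never plays it.
On the remaining 2×2 (Up, Down vs b2, b3):
Let Row play Up with probability p. Expected payoff against b2: 7p + 2(1−p) = 5p + 2; against b3: (-2)p + 3(1−p) = −5p + 3.
Setting these equal: 5p + 2 = −5p + 3 ⇒ 10p = 1 ⇒ p = 1/10, and the value is (5)·(1/10) + 2 = 5/2.
For Column: with q = P(b2), equating Up's and Down's payoffs gives 9q − 2 = −q + 3 ⇒ q = 1/2.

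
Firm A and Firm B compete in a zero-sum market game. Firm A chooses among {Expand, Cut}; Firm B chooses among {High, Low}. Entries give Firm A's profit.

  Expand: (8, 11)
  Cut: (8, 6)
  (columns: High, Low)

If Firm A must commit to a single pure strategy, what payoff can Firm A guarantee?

8

Row minima: Expand → 8, Cut → 6.
The best of these is 8.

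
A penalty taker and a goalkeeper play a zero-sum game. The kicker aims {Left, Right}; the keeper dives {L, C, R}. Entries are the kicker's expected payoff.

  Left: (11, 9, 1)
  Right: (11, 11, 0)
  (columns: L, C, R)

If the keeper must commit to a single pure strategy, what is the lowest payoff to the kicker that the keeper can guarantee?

Column maxima: L → 11, C → 11, R → 1.
The smallest of these is 1.

1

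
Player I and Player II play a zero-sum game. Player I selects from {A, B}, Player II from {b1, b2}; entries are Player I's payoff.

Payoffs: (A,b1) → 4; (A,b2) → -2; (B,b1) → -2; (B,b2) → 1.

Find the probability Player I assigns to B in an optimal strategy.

2/3

Row minima: A → -2, B → -2; maximin = -2.
Column maxima: b1 → 4, b2 → 1; minimax = 1.
-2 ≠ 1, so there is no saddle point; optimal play is mixed.
Let Player I play A with probability p. Expected payoff against b1: 4p + (-2)(1−p) = 6p − 2; against b2: (-2)p + 1(1−p) = −3p + 1.
Setting these equal: 6p − 2 = −3p + 1 ⇒ 9p = 3 ⇒ p = 1/3, and the value is (6)·(1/3) − 2 = 0.
For Player II: with q = P(b1), equating A's and B's payoffs gives 6q − 2 = −3q + 1 ⇒ q = 1/3.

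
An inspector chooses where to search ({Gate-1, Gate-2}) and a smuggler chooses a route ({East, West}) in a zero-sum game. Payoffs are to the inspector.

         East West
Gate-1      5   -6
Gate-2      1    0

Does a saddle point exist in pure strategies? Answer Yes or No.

Row minima: Gate-1 → -6, Gate-2 → 0; maximin = 0.
Column maxima: East → 5, West → 0; minimax = 0.
maximin = minimax = 0, so a saddle point exists.

Yes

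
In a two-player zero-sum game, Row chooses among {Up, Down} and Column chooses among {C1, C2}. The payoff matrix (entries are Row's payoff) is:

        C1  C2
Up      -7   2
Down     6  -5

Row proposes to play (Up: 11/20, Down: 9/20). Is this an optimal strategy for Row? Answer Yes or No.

Against C1 this mix gives (11/20)·(-7) + (9/20)·6 = -23/20.
Against C2 this mix gives (11/20)·2 + (9/20)·(-5) = -23/20.
All of Column's active replies (C1, C2) yield -23/20, and no column does worse for Row. The mix makes Column indifferent and guarantees -23/20, so it is optimal.

Yes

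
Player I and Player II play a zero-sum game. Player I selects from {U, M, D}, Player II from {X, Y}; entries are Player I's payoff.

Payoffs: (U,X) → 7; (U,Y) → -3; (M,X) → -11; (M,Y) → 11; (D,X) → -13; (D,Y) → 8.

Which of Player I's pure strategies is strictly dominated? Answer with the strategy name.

M gives a strictly higher payoff than D against every column: -11 > -13, 11 > 8.
So D is strictly dominated and Player I never plays it.

D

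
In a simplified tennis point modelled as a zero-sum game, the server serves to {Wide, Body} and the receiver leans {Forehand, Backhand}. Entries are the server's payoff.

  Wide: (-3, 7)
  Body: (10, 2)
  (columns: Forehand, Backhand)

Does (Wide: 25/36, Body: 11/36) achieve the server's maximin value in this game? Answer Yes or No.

No

Against Forehand this mix gives (25/36)·(-3) + (11/36)·10 = 35/36.
Against Backhand this mix gives (25/36)·7 + (11/36)·2 = 197/36.
The receiver will play Forehand, holding the server to 35/36. Shifting weight toward the row that does better against Forehand would raise this floor (the equalizing mix achieves 38/9 against both Forehand and Backhand), so the proposed strategy is not optimal.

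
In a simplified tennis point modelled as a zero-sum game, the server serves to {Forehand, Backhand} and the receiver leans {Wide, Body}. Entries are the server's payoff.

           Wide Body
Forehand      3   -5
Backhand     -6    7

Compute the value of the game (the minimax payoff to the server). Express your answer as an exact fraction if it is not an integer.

Row minima: Forehand → -5, Backhand → -6; maximin = -5.
Column maxima: Wide → 3, Body → 7; minimax = 3.
-5 ≠ 3, so there is no saddle point; optimal play is mixed.
Let the server play Forehand with probability p. Expected payoff against Wide: 3p + (-6)(1−p) = 9p − 6; against Body: (-5)p + 7(1−p) = −12p + 7.
Setting these equal: 9p − 6 = −12p + 7 ⇒ 21p = 13 ⇒ p = 13/21, and the value is (9)·(13/21) − 6 = -3/7.
For the receiver: with q = P(Wide), equating Forehand's and Backhand's payoffs gives 8q − 5 = −13q + 7 ⇒ q = 4/7.

-3/7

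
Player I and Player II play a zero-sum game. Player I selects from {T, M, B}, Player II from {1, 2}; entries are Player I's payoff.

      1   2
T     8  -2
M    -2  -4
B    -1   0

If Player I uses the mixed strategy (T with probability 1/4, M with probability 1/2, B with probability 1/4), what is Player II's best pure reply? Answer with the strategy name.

If Player II plays 1, Player I's expected payoff is (1/4)·8 + (1/2)·(-2) + (1/4)·(-1) = 3/4.
If Player II plays 2, Player I's expected payoff is (1/4)·(-2) + (1/2)·(-4) + (1/4)·0 = -5/2.
Player II minimizes Player I's payoff; the smallest is -5/2, so the best response is 2.

2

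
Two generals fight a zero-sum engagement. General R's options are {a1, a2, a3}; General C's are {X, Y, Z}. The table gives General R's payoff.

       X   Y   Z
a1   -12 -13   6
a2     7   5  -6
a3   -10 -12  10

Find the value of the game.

-2/3

Row minima: a1 → -13, a2 → -6, a3 → -12; maximin = -6.
Column maxima: X → 7, Y → 5, Z → 10; minimax = 5.
-6 ≠ 5, so there is no saddle point; optimal play is mixed.
a1 is strictly dominated by a3, so General R never plays it.
X is strictly dominated by Y (it gives General R strictly more in every row), so General C never plays it.
On the remaining 2×2 (a2, a3 vs Y, Z):
Let General R play a2 with probability p. Expected payoff against Y: 5p + (-12)(1−p) = 17p − 12; against Z: (-6)p + 10(1−p) = −16p + 10.
Setting these equal: 17p − 12 = −16p + 10 ⇒ 33p = 22 ⇒ p = 2/3, and the value is (17)·(2/3) − 12 = -2/3.
For General C: with q = P(Y), equating a2's and a3's payoffs gives 11q − 6 = −22q + 10 ⇒ q = 16/33.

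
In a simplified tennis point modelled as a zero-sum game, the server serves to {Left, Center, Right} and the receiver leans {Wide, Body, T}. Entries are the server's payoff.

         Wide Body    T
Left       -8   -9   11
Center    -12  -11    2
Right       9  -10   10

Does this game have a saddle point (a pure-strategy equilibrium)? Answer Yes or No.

Row minima: Left → -9, Center → -12, Right → -10; maximin = -9.
Column maxima: Wide → 9, Body → -9, T → 11; minimax = -9.
maximin = minimax = -9, so a saddle point exists.

Yes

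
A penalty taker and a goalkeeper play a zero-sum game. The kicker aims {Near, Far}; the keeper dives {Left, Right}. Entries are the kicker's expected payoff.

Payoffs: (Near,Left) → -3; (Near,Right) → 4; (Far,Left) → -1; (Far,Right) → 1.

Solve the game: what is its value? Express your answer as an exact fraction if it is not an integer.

-1

Row minima: Near → -3, Far → -1; maximin = -1.
Column maxima: Left → -1, Right → 4; minimax = -1.
Since maximin = minimax = -1, there is a saddle point and the value is -1.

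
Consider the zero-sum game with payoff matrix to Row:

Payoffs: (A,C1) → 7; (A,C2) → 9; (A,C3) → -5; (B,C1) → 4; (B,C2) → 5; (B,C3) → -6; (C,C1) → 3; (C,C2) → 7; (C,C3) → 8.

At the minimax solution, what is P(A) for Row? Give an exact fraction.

Row minima: A → -5, B → -6, C → 3; maximin = 3.
Column maxima: C1 → 7, C2 → 9, C3 → 8; minimax = 7.
3 ≠ 7, so there is no saddle point; optimal play is mixed.
B is strictly dominated by A, so Row never plays it.
C2 is strictly dominated by C1 (it gives Row strictly more in every row), so Column never plays it.
On the remaining 2×2 (A, C vs C1, C3):
Let Row play A with probability p. Expected payoff against C1: 7p + 3(1−p) = 4p + 3; against C3: (-5)p + 8(1−p) = −13p + 8.
Setting these equal: 4p + 3 = −13p + 8 ⇒ 17p = 5 ⇒ p = 5/17, and the value is (4)·(5/17) + 3 = 71/17.
For Column: with q = P(C1), equating A's and C's payoffs gives 12q − 5 = −5q + 8 ⇒ q = 13/17.

5/17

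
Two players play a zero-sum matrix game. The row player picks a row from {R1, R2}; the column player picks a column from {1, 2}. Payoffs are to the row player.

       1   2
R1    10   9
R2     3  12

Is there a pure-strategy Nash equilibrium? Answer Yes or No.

No

Row minima: R1 → 9, R2 → 3; maximin = 9.
Column maxima: 1 → 10, 2 → 12; minimax = 10.
9 ≠ 10, so no pure-strategy equilibrium exists.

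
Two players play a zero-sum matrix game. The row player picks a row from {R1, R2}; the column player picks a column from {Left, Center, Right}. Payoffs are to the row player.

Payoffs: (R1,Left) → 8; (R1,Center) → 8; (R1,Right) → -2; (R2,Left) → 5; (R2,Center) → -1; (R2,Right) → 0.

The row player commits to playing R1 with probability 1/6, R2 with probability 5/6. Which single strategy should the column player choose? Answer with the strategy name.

Right

If the column player plays Left, the row player's expected payoff is (1/6)·8 + (5/6)·5 = 11/2.
If the column player plays Center, the row player's expected payoff is (1/6)·8 + (5/6)·(-1) = 1/2.
If the column player plays Right, the row player's expected payoff is (1/6)·(-2) + (5/6)·0 = -1/3.
The column player minimizes the row player's payoff; the smallest is -1/3, so the best response is Right.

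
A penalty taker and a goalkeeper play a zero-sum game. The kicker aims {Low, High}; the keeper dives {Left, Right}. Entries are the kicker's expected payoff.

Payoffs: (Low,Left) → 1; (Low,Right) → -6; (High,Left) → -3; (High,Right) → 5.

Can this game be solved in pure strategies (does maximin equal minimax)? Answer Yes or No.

Row minima: Low → -6, High → -3; maximin = -3.
Column maxima: Left → 1, Right → 5; minimax = 1.
-3 ≠ 1, so no pure-strategy equilibrium exists.

No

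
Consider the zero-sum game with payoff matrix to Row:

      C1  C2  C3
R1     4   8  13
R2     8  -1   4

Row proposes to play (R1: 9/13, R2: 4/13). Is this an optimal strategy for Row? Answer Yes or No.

Yes

Against C1 this mix gives (9/13)·4 + (4/13)·8 = 68/13.
Against C2 this mix gives (9/13)·8 + (4/13)·(-1) = 68/13.
Against C3 this mix gives (9/13)·13 + (4/13)·4 = 133/13.
All of Column's active replies (C1, C2) yield 68/13, and no column does worse for Row. The mix makes Column indifferent and guarantees 68/13, so it is optimal.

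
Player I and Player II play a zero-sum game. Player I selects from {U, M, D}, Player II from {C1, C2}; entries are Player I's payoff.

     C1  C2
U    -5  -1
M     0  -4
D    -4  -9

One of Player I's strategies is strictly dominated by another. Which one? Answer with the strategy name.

M gives a strictly higher payoff than D against every column: 0 > -4, -4 > -9.
So D is strictly dominated and Player I never plays it.

D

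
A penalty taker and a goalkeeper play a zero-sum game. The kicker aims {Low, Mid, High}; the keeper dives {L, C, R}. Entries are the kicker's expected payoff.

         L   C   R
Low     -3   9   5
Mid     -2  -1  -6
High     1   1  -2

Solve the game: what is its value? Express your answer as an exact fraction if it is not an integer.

Row minima: Low → -3, Mid → -6, High → -2; maximin = -2.
Column maxima: L → 1, C → 9, R → 5; minimax = 1.
-2 ≠ 1, so there is no saddle point; optimal play is mixed.
Mid is strictly dominated by High, so the kicker never plays it.
C is strictly dominated by R (it gives the kicker strictly more in every row), so the keeper never plays it.
On the remaining 2×2 (Low, High vs L, R):
Let the kicker play Low with probability p. Expected payoff against L: (-3)p + 1(1−p) = −4p + 1; against R: 5p + (-2)(1−p) = 7p − 2.
Setting these equal: −4p + 1 = 7p − 2 ⇒ −11p = -3 ⇒ p = 3/11, and the value is (-4)·(3/11) + 1 = -1/11.
For the keeper: with q = P(L), equating Low's and High's payoffs gives −8q + 5 = 3q − 2 ⇒ q = 7/11.

-1/11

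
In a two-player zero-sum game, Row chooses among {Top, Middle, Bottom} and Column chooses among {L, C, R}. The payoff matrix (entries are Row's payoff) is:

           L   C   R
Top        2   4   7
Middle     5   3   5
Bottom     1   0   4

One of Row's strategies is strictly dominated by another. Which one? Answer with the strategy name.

Bottom

Top gives a strictly higher payoff than Bottom against every column: 2 > 1, 4 > 0, 7 > 4.
So Bottom is strictly dominated and Row never plays it.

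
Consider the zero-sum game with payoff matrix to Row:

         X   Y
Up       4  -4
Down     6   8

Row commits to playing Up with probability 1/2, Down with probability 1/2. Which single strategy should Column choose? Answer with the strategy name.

If Column plays X, Row's expected payoff is (1/2)·4 + (1/2)·6 = 5.
If Column plays Y, Row's expected payoff is (1/2)·(-4) + (1/2)·8 = 2.
Column minimizes Row's payoff; the smallest is 2, so the best response is Y.

Y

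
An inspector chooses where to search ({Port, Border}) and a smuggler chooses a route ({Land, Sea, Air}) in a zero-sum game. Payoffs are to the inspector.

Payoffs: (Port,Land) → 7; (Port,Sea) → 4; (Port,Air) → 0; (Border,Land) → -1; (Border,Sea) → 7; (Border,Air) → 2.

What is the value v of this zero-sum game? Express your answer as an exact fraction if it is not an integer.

7/5

Row minima: Port → 0, Border → -1; maximin = 0.
Column maxima: Land → 7, Sea → 7, Air → 2; minimax = 2.
0 ≠ 2, so there is no saddle point; optimal play is mixed.
Sea is strictly dominated by Air (it gives the inspector strictly more in every row), so the smuggler never plays it.
On the remaining 2×2 (Port, Border vs Land, Air):
Let the inspector play Port with probability p. Expected payoff against Land: 7p + (-1)(1−p) = 8p − 1; against Air: 0p + 2(1−p) = −2p + 2.
Setting these equal: 8p − 1 = −2p + 2 ⇒ 10p = 3 ⇒ p = 3/10, and the value is (8)·(3/10) − 1 = 7/5.
For the smuggler: with q = P(Land), equating Port's and Border's payoffs gives 7q = −3q + 2 ⇒ q = 1/5.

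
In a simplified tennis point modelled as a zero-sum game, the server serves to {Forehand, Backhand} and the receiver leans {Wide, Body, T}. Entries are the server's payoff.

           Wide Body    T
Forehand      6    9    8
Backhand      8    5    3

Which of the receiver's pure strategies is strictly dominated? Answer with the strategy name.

T holds the server's payoff strictly below Body in every row: 8 < 9, 3 < 5.
So Body is strictly dominated for the receiver.

Body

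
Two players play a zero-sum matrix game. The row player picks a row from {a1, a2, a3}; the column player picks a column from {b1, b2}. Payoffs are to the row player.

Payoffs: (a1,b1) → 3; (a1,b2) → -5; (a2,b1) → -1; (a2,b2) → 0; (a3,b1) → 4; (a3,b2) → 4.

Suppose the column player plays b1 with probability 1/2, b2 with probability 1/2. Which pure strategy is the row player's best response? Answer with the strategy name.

a3

Expected payoff of a1: (1/2)·3 + (1/2)·(-5) = -1.
Expected payoff of a2: (1/2)·(-1) + (1/2)·0 = -1/2.
Expected payoff of a3: (1/2)·4 + (1/2)·4 = 4.
The largest is 4, so the row player's best response is a3.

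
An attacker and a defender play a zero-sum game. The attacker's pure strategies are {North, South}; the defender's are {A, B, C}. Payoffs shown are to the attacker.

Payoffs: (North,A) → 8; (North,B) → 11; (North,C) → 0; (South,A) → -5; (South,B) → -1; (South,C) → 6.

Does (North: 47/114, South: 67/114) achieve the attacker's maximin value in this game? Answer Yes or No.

No

Against A this mix gives (47/114)·8 + (67/114)·(-5) = 41/114.
Against B this mix gives (47/114)·11 + (67/114)·(-1) = 75/19.
Against C this mix gives (47/114)·0 + (67/114)·6 = 67/19.
The defender will play A, holding the attacker to 41/114. Shifting weight toward the row that does better against A would raise this floor (the equalizing mix achieves 48/19 against both A and C), so the proposed strategy is not optimal.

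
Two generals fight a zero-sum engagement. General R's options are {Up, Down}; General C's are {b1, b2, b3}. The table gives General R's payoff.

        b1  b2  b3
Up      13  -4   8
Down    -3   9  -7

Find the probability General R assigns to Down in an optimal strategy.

Row minima: Up → -4, Down → -7; maximin = -4.
Column maxima: b1 → 13, b2 → 9, b3 → 8; minimax = 8.
-4 ≠ 8, so there is no saddle point; optimal play is mixed.
b1 is strictly dominated by b3 (it gives General R strictly more in every row), so General C never plays it.
On the remaining 2×2 (Up, Down vs b2, b3):
Let General R play Up with probability p. Expected payoff against b2: (-4)p + 9(1−p) = −13p + 9; against b3: 8p + (-7)(1−p) = 15p − 7.
Setting these equal: −13p + 9 = 15p − 7 ⇒ −28p = -16 ⇒ p = 4/7, and the value is (-13)·(4/7) + 9 = 11/7.
For General C: with q = P(b2), equating Up's and Down's payoffs gives −12q + 8 = 16q − 7 ⇒ q = 15/28.

3/7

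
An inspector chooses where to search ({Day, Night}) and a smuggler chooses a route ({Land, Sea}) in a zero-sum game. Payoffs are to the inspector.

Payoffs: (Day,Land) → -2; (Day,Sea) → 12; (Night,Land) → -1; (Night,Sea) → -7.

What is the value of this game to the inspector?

Row minima: Day → -2, Night → -7; maximin = -2.
Column maxima: Land → -1, Sea → 12; minimax = -1.
-2 ≠ -1, so there is no saddle point; optimal play is mixed.
Let the inspector play Day with probability p. Expected payoff against Land: (-2)p + (-1)(1−p) = −p − 1; against Sea: 12p + (-7)(1−p) = 19p − 7.
Setting these equal: −p − 1 = 19p − 7 ⇒ −20p = -6 ⇒ p = 3/10, and the value is (-1)·(3/10) − 1 = -13/10.
For the smuggler: with q = P(Land), equating Day's and Night's payoffs gives −14q + 12 = 6q − 7 ⇒ q = 19/20.

-13/10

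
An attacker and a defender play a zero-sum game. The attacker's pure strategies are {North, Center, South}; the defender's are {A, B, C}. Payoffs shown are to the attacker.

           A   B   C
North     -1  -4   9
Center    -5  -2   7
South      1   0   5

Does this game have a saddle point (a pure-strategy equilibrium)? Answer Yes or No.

Yes

Row minima: North → -4, Center → -5, South → 0; maximin = 0.
Column maxima: A → 1, B → 0, C → 9; minimax = 0.
maximin = minimax = 0, so a saddle point exists.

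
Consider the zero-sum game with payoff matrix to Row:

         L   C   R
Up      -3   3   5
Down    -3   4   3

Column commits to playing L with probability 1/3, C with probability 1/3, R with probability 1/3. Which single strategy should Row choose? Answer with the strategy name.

Expected payoff of Up: (1/3)·(-3) + (1/3)·3 + (1/3)·5 = 5/3.
Expected payoff of Down: (1/3)·(-3) + (1/3)·4 + (1/3)·3 = 4/3.
The largest is 5/3, so Row's best response is Up.

Up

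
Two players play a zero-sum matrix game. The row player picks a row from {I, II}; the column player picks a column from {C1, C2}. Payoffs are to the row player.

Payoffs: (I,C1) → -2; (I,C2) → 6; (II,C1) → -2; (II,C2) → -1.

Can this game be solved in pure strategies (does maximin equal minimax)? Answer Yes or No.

Row minima: I → -2, II → -2; maximin = -2.
Column maxima: C1 → -2, C2 → 6; minimax = -2.
maximin = minimax = -2, so a saddle point exists.

Yes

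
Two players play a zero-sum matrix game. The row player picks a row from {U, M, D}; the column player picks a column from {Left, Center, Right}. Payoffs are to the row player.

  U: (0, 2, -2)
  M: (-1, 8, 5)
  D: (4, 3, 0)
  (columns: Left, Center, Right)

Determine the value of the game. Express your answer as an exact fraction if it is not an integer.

2

Row minima: U → -2, M → -1, D → 0; maximin = 0.
Column maxima: Left → 4, Center → 8, Right → 5; minimax = 4.
0 ≠ 4, so there is no saddle point; optimal play is mixed.
U is strictly dominated by D, so the row player never plays it.
Center is strictly dominated by Right (it gives the row player strictly more in every row), so the column player never plays it.
On the remaining 2×2 (M, D vs Left, Right):
Let the row player play M with probability p. Expected payoff against Left: (-1)p + 4(1−p) = −5p + 4; against Right: 5p + 0(1−p) = 5p.
Setting these equal: −5p + 4 = 5p ⇒ −10p = -4 ⇒ p = 2/5, and the value is (-5)·(2/5) + 4 = 2.
For the column player: with q = P(Left), equating M's and D's payoffs gives −6q + 5 = 4q ⇒ q = 1/2.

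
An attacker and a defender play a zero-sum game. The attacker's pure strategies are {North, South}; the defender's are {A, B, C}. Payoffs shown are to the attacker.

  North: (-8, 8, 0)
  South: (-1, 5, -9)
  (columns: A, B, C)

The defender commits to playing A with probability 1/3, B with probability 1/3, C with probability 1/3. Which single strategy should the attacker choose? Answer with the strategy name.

North

Expected payoff of North: (1/3)·(-8) + (1/3)·8 + (1/3)·0 = 0.
Expected payoff of South: (1/3)·(-1) + (1/3)·5 + (1/3)·(-9) = -5/3.
The largest is 0, so the attacker's best response is North.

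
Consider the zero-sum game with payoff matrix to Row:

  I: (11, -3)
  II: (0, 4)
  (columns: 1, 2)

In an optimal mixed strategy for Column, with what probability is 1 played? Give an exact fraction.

7/18

Row minima: I → -3, II → 0; maximin = 0.
Column maxima: 1 → 11, 2 → 4; minimax = 4.
0 ≠ 4, so there is no saddle point; optimal play is mixed.
Let Row play I with probability p. Expected payoff against 1: 11p + 0(1−p) = 11p; against 2: (-3)p + 4(1−p) = −7p + 4.
Setting these equal: 11p = −7p + 4 ⇒ 18p = 4 ⇒ p = 2/9, and the value is (11)·(2/9) = 22/9.
For Column: with q = P(1), equating I's and II's payoffs gives 14q − 3 = −4q + 4 ⇒ q = 7/18.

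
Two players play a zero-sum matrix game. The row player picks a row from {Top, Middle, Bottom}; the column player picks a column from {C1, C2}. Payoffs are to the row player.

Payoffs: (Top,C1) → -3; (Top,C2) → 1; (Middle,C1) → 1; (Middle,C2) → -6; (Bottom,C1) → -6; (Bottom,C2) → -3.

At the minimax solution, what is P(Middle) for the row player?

Row minima: Top → -3, Middle → -6, Bottom → -6; maximin = -3.
Column maxima: C1 → 1, C2 → 1; minimax = 1.
-3 ≠ 1, so there is no saddle point; optimal play is mixed.
Bottom is strictly dominated by Top, so the row player never plays it.
On the remaining 2×2 (Top, Middle vs C1, C2):
Let the row player play Top with probability p. Expected payoff against C1: (-3)p + 1(1−p) = −4p + 1; against C2: 1p + (-6)(1−p) = 7p − 6.
Setting these equal: −4p + 1 = 7p − 6 ⇒ −11p = -7 ⇒ p = 7/11, and the value is (-4)·(7/11) + 1 = -17/11.
For the column player: with q = P(C1), equating Top's and Middle's payoffs gives −4q + 1 = 7q − 6 ⇒ q = 7/11.

4/11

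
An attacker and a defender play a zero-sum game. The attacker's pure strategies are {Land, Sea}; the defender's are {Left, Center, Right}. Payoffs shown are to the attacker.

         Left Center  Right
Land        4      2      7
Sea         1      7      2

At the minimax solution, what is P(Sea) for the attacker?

Row minima: Land → 2, Sea → 1; maximin = 2.
Column maxima: Left → 4, Center → 7, Right → 7; minimax = 4.
2 ≠ 4, so there is no saddle point; optimal play is mixed.
Right is strictly dominated by Left (it gives the attacker strictly more in every row), so the defender never plays it.
On the remaining 2×2 (Land, Sea vs Left, Center):
Let the attacker play Land with probability p. Expected payoff against Left: 4p + 1(1−p) = 3p + 1; against Center: 2p + 7(1−p) = −5p + 7.
Setting these equal: 3p + 1 = −5p + 7 ⇒ 8p = 6 ⇒ p = 3/4, and the value is (3)·(3/4) + 1 = 13/4.
For the defender: with q = P(Left), equating Land's and Sea's payoffs gives 2q + 2 = −6q + 7 ⇒ q = 5/8.

1/4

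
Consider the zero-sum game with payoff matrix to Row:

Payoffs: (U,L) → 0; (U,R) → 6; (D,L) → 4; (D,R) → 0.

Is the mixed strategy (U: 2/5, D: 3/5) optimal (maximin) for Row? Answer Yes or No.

Yes

Against L this mix gives (2/5)·0 + (3/5)·4 = 12/5.
Against R this mix gives (2/5)·6 + (3/5)·0 = 12/5.
All of Column's active replies (L, R) yield 12/5, and no column does worse for Row. The mix makes Column indifferent and guarantees 12/5, so it is optimal.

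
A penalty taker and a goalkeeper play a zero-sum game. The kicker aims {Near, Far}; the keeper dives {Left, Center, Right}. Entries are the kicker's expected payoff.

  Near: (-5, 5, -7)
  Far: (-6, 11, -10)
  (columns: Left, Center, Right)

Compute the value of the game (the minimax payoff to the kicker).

Row minima: Near → -7, Far → -10; maximin = -7.
Column maxima: Left → -5, Center → 11, Right → -7; minimax = -7.
Since maximin = minimax = -7, there is a saddle point and the value is -7.

-7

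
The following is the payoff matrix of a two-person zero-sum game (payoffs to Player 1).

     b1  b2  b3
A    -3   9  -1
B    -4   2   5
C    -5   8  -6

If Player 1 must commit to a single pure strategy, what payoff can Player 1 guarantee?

-3

Row minima: A → -3, B → -4, C → -6.
The best of these is -3.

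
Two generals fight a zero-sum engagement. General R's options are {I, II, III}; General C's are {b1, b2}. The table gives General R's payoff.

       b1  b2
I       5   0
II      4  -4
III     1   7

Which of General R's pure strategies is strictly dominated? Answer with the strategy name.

I gives a strictly higher payoff than II against every column: 5 > 4, 0 > -4.
So II is strictly dominated and General R never plays it.

II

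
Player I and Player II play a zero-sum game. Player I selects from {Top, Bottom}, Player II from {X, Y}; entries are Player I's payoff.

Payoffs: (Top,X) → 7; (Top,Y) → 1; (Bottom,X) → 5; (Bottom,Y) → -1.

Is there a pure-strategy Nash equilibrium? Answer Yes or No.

Row minima: Top → 1, Bottom → -1; maximin = 1.
Column maxima: X → 7, Y → 1; minimax = 1.
maximin = minimax = 1, so a saddle point exists.

Yes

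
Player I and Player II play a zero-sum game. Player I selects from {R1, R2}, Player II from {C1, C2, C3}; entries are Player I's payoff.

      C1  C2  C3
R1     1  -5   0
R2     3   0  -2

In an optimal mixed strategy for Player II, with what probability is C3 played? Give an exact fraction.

Row minima: R1 → -5, R2 → -2; maximin = -2.
Column maxima: C1 → 3, C2 → 0, C3 → 0; minimax = 0.
-2 ≠ 0, so there is no saddle point; optimal play is mixed.
C1 is strictly dominated by C2 (it gives Player I strictly more in every row), so Player II never plays it.
On the remaining 2×2 (R1, R2 vs C2, C3):
Let Player I play R1 with probability p. Expected payoff against C2: (-5)p + 0(1−p) = −5p; against C3: 0p + (-2)(1−p) = 2p − 2.
Setting these equal: −5p = 2p − 2 ⇒ −7p = -2 ⇒ p = 2/7, and the value is (-5)·(2/7) = -10/7.
For Player II: with q = P(C2), equating R1's and R2's payoffs gives −5q = 2q − 2 ⇒ q = 2/7.

5/7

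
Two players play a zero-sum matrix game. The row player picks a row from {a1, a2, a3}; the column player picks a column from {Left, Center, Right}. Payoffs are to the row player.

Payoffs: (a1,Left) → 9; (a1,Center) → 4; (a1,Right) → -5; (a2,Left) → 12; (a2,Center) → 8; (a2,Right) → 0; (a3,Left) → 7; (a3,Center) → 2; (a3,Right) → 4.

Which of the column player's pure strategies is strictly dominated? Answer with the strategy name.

Center holds the row player's payoff strictly below Left in every row: 4 < 9, 8 < 12, 2 < 7.
So Left is strictly dominated for the column player.

Left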